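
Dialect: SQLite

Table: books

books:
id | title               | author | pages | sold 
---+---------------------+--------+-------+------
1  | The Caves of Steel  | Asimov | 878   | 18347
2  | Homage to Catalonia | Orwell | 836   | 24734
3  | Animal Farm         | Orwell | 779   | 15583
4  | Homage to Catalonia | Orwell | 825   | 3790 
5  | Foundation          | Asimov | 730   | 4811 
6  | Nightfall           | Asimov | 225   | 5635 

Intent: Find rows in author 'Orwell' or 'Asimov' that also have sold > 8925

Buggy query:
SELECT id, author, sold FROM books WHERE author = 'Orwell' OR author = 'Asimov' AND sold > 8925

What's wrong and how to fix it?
Bug: AND binds tighter than OR, so this parses as author = 'Orwell' OR (author = 'Asimov' AND sold > 8925)

Fix: Add parentheses around the OR so the AND applies to both alternatives

Corrected query:
SELECT id, author, sold FROM books WHERE (author = 'Orwell' OR author = 'Asimov') AND sold > 8925

Result:
id | author | sold 
---+--------+------
1  | Asimov | 18347
2  | Orwell | 24734
3  | Orwell | 15583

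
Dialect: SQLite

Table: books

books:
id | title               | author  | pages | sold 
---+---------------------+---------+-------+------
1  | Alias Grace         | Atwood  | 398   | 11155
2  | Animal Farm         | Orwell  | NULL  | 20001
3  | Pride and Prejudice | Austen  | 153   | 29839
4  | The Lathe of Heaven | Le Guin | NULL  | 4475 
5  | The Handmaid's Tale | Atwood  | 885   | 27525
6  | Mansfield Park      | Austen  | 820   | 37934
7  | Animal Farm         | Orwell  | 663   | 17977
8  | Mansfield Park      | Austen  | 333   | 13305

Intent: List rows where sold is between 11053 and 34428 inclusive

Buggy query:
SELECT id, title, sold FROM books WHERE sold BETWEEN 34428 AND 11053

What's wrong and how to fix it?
Bug: The bounds are reversed; BETWEEN a AND b requires a <= b to match anything

Fix: Swap the bounds so the smaller value comes first

Corrected query:
SELECT id, title, sold FROM books WHERE sold BETWEEN 11053 AND 34428

Result:
id | title               | sold 
---+---------------------+------
1  | Alias Grace         | 11155
2  | Animal Farm         | 20001
3  | Pride and Prejudice | 29839
5  | The Handmaid's Tale | 27525
7  | Animal Farm         | 17977
8  | Mansfield Park      | 13305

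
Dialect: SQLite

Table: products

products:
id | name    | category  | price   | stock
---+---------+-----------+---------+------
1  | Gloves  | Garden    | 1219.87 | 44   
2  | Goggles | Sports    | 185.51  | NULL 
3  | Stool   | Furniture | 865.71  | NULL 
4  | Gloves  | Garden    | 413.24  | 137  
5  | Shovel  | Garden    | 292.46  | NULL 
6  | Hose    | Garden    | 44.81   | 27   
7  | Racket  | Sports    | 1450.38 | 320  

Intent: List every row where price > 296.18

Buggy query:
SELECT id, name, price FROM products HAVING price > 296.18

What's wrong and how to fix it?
Bug: HAVING filters the output of aggregation, but this query has no GROUP BY and no aggregate functions, so SQLite rejects it (HAVING clause on a non-aggregate query); the condition here is per row

Fix: Replace HAVING with WHERE since the condition applies to individual rows

Corrected query:
SELECT id, name, price FROM products WHERE price > 296.18

Result:
id | name   | price  
---+--------+--------
1  | Gloves | 1219.87
3  | Stool  | 865.71 
4  | Gloves | 413.24 
7  | Racket | 1450.38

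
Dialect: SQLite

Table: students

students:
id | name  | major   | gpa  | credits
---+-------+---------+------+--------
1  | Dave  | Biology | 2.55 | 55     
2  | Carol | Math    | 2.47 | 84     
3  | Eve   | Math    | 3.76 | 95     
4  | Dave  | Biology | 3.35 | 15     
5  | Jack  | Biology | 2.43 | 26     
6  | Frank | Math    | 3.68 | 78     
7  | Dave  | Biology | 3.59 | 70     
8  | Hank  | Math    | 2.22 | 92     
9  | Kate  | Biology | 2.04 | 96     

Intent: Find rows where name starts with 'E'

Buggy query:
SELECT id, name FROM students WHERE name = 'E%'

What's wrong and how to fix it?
Bug: '=' compares the literal string including the % character; pattern matching needs LIKE

Fix: Replace '=' with LIKE so 'E%' is treated as a pattern

Corrected query:
SELECT id, name FROM students WHERE name LIKE 'E%'

Result:
id | name
---+-----
3  | Eve 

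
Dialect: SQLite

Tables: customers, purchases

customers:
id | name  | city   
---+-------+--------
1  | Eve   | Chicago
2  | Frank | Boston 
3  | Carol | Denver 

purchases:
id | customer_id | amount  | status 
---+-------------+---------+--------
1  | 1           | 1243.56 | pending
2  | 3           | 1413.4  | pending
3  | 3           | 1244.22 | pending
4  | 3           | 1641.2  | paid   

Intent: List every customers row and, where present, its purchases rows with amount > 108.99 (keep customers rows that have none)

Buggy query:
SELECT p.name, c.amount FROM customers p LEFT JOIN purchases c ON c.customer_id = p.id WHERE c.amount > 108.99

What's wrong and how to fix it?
Bug: A WHERE condition on the right-hand table after LEFT JOIN drops unmatched parents

Fix: Move the right-table condition into the ON clause so unmatched parents are kept

Corrected query:
SELECT p.name, c.amount FROM customers p LEFT JOIN purchases c ON c.customer_id = p.id AND c.amount > 108.99

Result:
name  | amount 
------+--------
Eve   | 1243.56
Frank | NULL   
Carol | 1244.22
Carol | 1413.4 
Carol | 1641.2 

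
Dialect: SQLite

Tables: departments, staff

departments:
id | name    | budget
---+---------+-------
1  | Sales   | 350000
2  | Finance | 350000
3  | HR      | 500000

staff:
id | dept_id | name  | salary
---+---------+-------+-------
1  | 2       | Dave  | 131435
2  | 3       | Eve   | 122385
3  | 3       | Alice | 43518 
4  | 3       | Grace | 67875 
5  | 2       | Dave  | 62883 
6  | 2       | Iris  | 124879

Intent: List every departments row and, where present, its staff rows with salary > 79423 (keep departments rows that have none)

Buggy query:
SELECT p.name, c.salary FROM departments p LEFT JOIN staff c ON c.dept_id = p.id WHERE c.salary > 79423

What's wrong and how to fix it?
Bug: Filtering c.salary in WHERE discards the NULL rows produced by LEFT JOIN, turning it into an inner join

Fix: Move the right-table condition into the ON clause so unmatched parents are kept

Corrected query:
SELECT p.name, c.salary FROM departments p LEFT JOIN staff c ON c.dept_id = p.id AND c.salary > 79423

Result:
name    | salary
--------+-------
Sales   | NULL  
Finance | 124879
Finance | 131435
HR      | 122385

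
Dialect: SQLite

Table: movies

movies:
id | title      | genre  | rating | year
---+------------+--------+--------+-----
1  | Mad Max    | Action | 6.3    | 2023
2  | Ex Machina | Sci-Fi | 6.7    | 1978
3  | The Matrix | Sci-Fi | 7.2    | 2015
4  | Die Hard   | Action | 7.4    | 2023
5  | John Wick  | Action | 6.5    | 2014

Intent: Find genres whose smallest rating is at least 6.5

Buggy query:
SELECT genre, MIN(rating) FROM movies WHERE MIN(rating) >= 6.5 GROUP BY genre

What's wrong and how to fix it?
Bug: MIN() in WHERE is a misuse of aggregate

Fix: Use HAVING for the per-group MIN condition

Corrected query:
SELECT genre, MIN(rating) FROM movies GROUP BY genre HAVING MIN(rating) >= 6.5

Result:
genre  | MIN(rating)
-------+------------
Sci-Fi | 6.7        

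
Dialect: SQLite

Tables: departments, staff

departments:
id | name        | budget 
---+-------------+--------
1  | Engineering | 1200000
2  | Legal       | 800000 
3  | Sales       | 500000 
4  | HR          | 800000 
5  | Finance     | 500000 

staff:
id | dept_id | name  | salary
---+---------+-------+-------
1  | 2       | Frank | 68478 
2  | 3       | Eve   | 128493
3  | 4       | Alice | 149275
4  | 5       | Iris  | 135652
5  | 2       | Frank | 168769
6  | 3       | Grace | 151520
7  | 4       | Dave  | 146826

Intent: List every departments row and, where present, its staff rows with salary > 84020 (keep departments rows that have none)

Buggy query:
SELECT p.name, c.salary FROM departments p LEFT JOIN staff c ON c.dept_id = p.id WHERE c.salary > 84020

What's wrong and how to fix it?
Bug: Filtering c.salary in WHERE discards the NULL rows produced by LEFT JOIN, turning it into an inner join

Fix: Put 'c.salary > 84020' in the JOIN's ON clause instead of WHERE

Corrected query:
SELECT p.name, c.salary FROM departments p LEFT JOIN staff c ON c.dept_id = p.id AND c.salary > 84020

Result:
name        | salary
------------+-------
Engineering | NULL  
Legal       | 168769
Sales       | 128493
Sales       | 151520
HR          | 146826
HR          | 149275
Finance     | 135652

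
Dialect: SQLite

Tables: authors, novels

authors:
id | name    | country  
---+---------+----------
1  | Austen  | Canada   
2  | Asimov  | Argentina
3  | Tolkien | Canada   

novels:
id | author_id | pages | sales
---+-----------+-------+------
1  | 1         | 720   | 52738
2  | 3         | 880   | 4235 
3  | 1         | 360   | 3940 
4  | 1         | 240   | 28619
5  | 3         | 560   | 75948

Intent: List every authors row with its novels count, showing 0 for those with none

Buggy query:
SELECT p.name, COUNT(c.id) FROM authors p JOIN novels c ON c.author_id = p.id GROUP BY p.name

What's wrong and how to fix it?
Bug: An inner join excludes parents with zero children

Fix: Switch to LEFT JOIN to retain unmatched parent rows

Corrected query:
SELECT p.name, COUNT(c.id) FROM authors p LEFT JOIN novels c ON c.author_id = p.id GROUP BY p.name

Result:
name    | COUNT(c.id)
--------+------------
Asimov  | 0          
Austen  | 3          
Tolkien | 2          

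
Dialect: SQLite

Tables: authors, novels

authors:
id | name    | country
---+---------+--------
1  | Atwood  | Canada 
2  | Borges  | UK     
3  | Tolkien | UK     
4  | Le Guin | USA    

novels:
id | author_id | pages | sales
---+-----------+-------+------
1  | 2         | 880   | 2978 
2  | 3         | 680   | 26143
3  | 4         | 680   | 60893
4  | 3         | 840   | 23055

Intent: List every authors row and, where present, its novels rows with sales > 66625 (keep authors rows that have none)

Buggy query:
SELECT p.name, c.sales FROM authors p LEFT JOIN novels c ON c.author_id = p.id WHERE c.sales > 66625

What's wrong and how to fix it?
Bug: A WHERE condition on the right-hand table after LEFT JOIN drops unmatched parents

Fix: Put 'c.sales > 66625' in the JOIN's ON clause instead of WHERE

Corrected query:
SELECT p.name, c.sales FROM authors p LEFT JOIN novels c ON c.author_id = p.id AND c.sales > 66625

Result:
name    | sales
--------+------
Atwood  | NULL 
Borges  | NULL 
Tolkien | NULL 
Le Guin | NULL 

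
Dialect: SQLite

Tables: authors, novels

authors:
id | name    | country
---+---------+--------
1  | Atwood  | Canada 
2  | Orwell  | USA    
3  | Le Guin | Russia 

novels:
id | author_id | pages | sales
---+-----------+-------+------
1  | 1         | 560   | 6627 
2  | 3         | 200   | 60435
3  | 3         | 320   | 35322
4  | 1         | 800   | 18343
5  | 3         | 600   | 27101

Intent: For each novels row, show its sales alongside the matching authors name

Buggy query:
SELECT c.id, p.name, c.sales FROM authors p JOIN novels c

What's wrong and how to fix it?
Bug: Missing join condition: each novels row is matched to all authors rows instead of just its own

Fix: Add ON c.author_id = p.id to the JOIN

Corrected query:
SELECT c.id, p.name, c.sales FROM authors p JOIN novels c ON c.author_id = p.id

Result:
id | name    | sales
---+---------+------
1  | Atwood  | 6627 
2  | Le Guin | 60435
3  | Le Guin | 35322
4  | Atwood  | 18343
5  | Le Guin | 27101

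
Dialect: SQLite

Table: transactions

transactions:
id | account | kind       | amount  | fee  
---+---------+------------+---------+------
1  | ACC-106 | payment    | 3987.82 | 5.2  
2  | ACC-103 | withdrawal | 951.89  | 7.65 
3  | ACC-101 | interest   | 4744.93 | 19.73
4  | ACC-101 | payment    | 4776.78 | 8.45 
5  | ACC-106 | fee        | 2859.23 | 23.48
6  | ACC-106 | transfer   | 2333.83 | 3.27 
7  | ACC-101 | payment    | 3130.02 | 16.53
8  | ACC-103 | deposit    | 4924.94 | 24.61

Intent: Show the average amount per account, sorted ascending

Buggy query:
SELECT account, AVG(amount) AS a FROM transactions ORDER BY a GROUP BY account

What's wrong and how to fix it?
Bug: GROUP BY must precede ORDER BY

Fix: Reorder: SELECT … FROM … GROUP BY … ORDER BY …

Corrected query:
SELECT account, AVG(amount) AS a FROM transactions GROUP BY account ORDER BY a

Result:
account | a          
--------+------------
ACC-103 | 2938.415   
ACC-106 | 3060.293333
ACC-101 | 4217.243333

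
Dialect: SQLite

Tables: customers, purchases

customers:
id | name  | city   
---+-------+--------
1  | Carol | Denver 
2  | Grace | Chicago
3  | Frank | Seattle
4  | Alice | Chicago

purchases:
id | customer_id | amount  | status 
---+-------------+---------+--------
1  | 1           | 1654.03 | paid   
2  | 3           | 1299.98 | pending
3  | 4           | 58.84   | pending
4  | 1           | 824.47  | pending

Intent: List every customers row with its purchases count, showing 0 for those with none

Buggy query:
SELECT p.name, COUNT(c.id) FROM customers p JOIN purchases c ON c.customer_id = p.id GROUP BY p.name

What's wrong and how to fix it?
Bug: INNER JOIN drops customers rows that have no matching purchases rows

Fix: Switch to LEFT JOIN to retain unmatched parent rows

Corrected query:
SELECT p.name, COUNT(c.id) FROM customers p LEFT JOIN purchases c ON c.customer_id = p.id GROUP BY p.name

Result:
name  | COUNT(c.id)
------+------------
Alice | 1          
Carol | 2          
Frank | 1          
Grace | 0          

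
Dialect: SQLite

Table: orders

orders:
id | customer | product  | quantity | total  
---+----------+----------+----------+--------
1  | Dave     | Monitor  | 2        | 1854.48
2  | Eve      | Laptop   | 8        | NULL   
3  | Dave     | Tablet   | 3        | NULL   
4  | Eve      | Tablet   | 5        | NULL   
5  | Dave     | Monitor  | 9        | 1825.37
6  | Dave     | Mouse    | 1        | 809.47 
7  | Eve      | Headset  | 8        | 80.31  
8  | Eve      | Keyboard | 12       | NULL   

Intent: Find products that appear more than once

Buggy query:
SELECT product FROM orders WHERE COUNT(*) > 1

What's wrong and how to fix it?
Bug: WHERE can't reference COUNT(*); aggregates are computed after WHERE

Fix: Group first, then use HAVING for the count condition

Corrected query:
SELECT product FROM orders GROUP BY product HAVING COUNT(*) > 1

Result:
product
-------
Monitor
Tablet 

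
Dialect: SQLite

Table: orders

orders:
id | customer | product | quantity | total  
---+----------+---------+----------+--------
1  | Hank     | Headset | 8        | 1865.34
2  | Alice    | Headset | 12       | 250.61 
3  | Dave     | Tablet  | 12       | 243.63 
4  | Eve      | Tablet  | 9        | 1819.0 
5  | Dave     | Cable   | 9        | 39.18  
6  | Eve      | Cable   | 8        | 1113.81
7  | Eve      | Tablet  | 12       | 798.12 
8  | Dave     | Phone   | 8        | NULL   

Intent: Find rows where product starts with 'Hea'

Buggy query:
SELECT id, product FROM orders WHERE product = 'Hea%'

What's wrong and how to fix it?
Bug: Wildcards only work with LIKE; '=' treats '%' as a literal character

Fix: Replace '=' with LIKE so 'Hea%' is treated as a pattern

Corrected query:
SELECT id, product FROM orders WHERE product LIKE 'Hea%'

Result:
id | product
---+--------
1  | Headset
2  | Headset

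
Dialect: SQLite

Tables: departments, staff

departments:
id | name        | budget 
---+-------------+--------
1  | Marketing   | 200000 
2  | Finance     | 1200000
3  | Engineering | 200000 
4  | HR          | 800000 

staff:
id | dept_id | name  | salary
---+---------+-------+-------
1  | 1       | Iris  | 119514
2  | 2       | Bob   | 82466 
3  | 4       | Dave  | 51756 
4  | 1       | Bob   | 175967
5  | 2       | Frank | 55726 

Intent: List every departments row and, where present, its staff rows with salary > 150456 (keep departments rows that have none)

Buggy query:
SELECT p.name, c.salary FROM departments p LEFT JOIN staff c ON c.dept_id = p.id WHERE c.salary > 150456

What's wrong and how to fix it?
Bug: Filtering c.salary in WHERE discards the NULL rows produced by LEFT JOIN, turning it into an inner join

Fix: Put 'c.salary > 150456' in the JOIN's ON clause instead of WHERE

Corrected query:
SELECT p.name, c.salary FROM departments p LEFT JOIN staff c ON c.dept_id = p.id AND c.salary > 150456

Result:
name        | salary
------------+-------
Marketing   | 175967
Finance     | NULL  
Engineering | NULL  
HR          | NULL  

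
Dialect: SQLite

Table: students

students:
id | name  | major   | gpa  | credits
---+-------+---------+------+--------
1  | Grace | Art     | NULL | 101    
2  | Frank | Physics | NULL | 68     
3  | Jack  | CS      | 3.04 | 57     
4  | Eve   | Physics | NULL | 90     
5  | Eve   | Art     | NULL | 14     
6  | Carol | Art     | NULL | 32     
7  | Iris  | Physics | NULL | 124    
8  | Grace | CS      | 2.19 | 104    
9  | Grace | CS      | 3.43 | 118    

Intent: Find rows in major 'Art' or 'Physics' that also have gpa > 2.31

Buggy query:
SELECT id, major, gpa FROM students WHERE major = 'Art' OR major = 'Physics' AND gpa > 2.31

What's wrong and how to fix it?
Bug: Without parentheses, AND is evaluated before OR, so the gpa filter only applies to the 'Physics' branch

Fix: Add parentheses around the OR so the AND applies to both alternatives

Corrected query:
SELECT id, major, gpa FROM students WHERE (major = 'Art' OR major = 'Physics') AND gpa > 2.31

Result:
(no rows)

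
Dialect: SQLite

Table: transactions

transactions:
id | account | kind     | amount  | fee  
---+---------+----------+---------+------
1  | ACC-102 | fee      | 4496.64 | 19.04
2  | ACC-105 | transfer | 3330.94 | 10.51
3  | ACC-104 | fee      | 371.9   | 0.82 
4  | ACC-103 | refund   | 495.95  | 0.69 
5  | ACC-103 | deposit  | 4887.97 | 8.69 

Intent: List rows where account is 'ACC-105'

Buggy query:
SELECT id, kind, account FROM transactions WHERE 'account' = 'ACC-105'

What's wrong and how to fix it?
Bug: Single quotes denote string literals in SQL; the column name is being compared as a constant string

Fix: Reference the column as account without single quotes

Corrected query:
SELECT id, kind, account FROM transactions WHERE account = 'ACC-105'

Result:
id | kind     | account
---+----------+--------
2  | transfer | ACC-105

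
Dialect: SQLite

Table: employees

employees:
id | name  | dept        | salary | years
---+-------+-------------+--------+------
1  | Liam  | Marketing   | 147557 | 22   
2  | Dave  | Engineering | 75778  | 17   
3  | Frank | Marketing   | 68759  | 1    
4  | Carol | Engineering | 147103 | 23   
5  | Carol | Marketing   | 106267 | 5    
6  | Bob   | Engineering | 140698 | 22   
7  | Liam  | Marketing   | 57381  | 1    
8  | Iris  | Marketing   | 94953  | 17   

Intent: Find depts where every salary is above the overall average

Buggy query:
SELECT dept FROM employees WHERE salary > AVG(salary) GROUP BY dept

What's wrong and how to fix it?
Bug: AVG() is an aggregate; it can't sit directly in WHERE

Fix: Use a subquery for AVG and a HAVING MIN(...) filter so the condition holds for every row in the group

Corrected query:
SELECT dept FROM employees GROUP BY dept HAVING MIN(salary) > (SELECT AVG(salary) FROM employees)

Result:
(no rows)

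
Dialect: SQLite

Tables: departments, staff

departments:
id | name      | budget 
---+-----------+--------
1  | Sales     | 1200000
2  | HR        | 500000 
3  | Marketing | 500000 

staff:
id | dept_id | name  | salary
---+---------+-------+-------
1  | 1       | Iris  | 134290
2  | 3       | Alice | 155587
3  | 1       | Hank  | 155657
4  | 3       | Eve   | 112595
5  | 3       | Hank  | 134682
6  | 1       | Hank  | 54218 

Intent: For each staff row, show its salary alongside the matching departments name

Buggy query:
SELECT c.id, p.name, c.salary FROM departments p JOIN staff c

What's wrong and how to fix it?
Bug: JOIN with no ON clause produces a cartesian product; every staff row pairs with every departments row

Fix: Add ON c.dept_id = p.id to the JOIN

Corrected query:
SELECT c.id, p.name, c.salary FROM departments p JOIN staff c ON c.dept_id = p.id

Result:
id | name      | salary
---+-----------+-------
1  | Sales     | 134290
2  | Marketing | 155587
3  | Sales     | 155657
4  | Marketing | 112595
5  | Marketing | 134682
6  | Sales     | 54218 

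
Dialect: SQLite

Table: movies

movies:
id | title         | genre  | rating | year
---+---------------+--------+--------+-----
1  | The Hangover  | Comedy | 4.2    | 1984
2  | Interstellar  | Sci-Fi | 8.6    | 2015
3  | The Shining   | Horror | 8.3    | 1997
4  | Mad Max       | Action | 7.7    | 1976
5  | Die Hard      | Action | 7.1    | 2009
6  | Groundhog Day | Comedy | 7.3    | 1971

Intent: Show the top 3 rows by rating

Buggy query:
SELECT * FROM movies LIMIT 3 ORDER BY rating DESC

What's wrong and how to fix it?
Bug: ORDER BY cannot follow LIMIT; LIMIT is the final clause

Fix: Swap the clauses: ORDER BY first, then LIMIT

Corrected query:
SELECT * FROM movies ORDER BY rating DESC LIMIT 3

Result:
id | title        | genre  | rating | year
---+--------------+--------+--------+-----
2  | Interstellar | Sci-Fi | 8.6    | 2015
3  | The Shining  | Horror | 8.3    | 1997
4  | Mad Max      | Action | 7.7    | 1976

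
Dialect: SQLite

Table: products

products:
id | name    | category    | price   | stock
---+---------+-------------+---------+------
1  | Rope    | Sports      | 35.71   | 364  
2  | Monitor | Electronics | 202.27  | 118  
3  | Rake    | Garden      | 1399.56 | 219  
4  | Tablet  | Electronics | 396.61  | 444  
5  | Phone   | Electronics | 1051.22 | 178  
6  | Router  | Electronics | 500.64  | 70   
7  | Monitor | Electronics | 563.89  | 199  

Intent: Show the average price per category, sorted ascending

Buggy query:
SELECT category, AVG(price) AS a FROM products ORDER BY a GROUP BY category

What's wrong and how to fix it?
Bug: ORDER BY appears before GROUP BY; SQL clause order requires GROUP BY first

Fix: Reorder: SELECT … FROM … GROUP BY … ORDER BY …

Corrected query:
SELECT category, AVG(price) AS a FROM products GROUP BY category ORDER BY a

Result:
category    | a      
------------+--------
Sports      | 35.71  
Electronics | 542.926
Garden      | 1399.56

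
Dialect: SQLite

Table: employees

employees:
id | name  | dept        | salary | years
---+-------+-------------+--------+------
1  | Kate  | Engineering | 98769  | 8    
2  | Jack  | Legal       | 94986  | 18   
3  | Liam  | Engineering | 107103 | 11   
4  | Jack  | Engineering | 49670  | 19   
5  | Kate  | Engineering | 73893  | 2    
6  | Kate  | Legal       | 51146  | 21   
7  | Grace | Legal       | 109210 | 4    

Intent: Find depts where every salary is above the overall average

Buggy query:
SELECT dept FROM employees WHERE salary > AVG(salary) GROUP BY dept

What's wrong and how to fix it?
Bug: AVG() is an aggregate; it can't sit directly in WHERE

Fix: Compute the overall average in a scalar subquery and compare each group's MIN against it in HAVING

Corrected query:
SELECT dept FROM employees GROUP BY dept HAVING MIN(salary) > (SELECT AVG(salary) FROM employees)

Result:
(no rows)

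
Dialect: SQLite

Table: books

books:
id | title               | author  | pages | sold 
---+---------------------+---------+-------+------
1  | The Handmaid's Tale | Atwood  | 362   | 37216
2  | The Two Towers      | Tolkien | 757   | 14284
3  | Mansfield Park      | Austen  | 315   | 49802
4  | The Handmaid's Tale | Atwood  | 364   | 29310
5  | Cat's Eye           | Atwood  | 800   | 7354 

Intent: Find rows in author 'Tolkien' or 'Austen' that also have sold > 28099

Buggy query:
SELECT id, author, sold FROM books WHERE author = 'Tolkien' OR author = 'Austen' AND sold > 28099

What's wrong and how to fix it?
Bug: Without parentheses, AND is evaluated before OR, so the sold filter only applies to the 'Austen' branch

Fix: Group the OR with parentheses (or use IN), then AND the threshold

Corrected query:
SELECT id, author, sold FROM books WHERE (author = 'Tolkien' OR author = 'Austen') AND sold > 28099

Result:
id | author | sold 
---+--------+------
3  | Austen | 49802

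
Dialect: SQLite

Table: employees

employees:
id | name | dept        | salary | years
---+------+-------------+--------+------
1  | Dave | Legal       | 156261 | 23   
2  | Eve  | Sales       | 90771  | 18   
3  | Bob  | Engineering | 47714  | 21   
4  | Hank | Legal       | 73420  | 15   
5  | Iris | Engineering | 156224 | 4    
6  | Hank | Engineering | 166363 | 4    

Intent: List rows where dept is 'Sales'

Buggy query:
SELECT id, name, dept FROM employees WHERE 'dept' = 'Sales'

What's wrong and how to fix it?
Bug: 'dept' in single quotes is a string literal, not the column; the comparison is literal-vs-literal and never true

Fix: Remove the quotes around the column name (or use double quotes for an identifier)

Corrected query:
SELECT id, name, dept FROM employees WHERE dept = 'Sales'

Result:
id | name | dept 
---+------+------
2  | Eve  | Sales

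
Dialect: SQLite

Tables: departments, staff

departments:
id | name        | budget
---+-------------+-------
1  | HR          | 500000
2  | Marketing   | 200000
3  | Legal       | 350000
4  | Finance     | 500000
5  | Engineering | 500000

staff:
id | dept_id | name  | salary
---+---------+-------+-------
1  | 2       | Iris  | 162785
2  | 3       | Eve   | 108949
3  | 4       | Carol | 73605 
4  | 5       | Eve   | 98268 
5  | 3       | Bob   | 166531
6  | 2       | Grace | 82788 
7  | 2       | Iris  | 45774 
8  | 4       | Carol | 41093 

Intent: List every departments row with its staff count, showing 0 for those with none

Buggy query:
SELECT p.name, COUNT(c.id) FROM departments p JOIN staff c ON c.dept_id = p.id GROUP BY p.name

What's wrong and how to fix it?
Bug: An inner join excludes parents with zero children

Fix: Use LEFT JOIN so parents without children still appear (COUNT(c.id) gives 0)

Corrected query:
SELECT p.name, COUNT(c.id) FROM departments p LEFT JOIN staff c ON c.dept_id = p.id GROUP BY p.name

Result:
name        | COUNT(c.id)
------------+------------
Engineering | 1          
Finance     | 2          
HR          | 0          
Legal       | 2          
Marketing   | 3          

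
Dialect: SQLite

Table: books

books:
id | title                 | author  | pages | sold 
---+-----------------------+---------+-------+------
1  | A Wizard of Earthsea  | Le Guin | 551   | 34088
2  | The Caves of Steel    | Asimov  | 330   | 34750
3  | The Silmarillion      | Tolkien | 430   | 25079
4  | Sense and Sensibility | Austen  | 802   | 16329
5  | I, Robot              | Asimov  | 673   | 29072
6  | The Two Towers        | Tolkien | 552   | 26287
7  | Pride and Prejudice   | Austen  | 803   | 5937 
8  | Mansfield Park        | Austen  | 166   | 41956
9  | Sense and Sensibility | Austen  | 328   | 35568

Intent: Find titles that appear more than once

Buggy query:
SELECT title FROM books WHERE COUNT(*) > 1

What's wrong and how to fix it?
Bug: COUNT(*) is an aggregate and cannot be used in WHERE

Fix: GROUP BY title, then filter groups with HAVING COUNT(*) > 1

Corrected query:
SELECT title FROM books GROUP BY title HAVING COUNT(*) > 1

Result:
title                
---------------------
Sense and Sensibility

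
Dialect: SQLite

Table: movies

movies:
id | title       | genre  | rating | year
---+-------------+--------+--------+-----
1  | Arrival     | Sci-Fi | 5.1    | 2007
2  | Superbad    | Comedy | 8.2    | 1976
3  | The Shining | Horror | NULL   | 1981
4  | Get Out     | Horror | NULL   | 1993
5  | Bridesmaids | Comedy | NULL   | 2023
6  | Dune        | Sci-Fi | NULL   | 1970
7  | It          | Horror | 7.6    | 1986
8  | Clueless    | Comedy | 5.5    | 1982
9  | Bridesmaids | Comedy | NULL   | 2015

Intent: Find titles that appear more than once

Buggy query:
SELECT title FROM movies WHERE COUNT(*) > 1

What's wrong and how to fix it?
Bug: WHERE can't reference COUNT(*); aggregates are computed after WHERE

Fix: Group first, then use HAVING for the count condition

Corrected query:
SELECT title FROM movies GROUP BY title HAVING COUNT(*) > 1

Result:
title      
-----------
Bridesmaids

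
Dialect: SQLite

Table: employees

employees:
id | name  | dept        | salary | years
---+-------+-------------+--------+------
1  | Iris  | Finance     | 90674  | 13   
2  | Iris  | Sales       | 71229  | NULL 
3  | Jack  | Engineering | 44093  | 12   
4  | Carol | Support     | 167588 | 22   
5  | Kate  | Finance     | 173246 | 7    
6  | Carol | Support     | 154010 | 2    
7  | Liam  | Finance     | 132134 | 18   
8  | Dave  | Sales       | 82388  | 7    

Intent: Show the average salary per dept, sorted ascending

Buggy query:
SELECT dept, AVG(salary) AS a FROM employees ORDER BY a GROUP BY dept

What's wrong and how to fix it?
Bug: GROUP BY must precede ORDER BY

Fix: Reorder: SELECT … FROM … GROUP BY … ORDER BY …

Corrected query:
SELECT dept, AVG(salary) AS a FROM employees GROUP BY dept ORDER BY a

Result:
dept        | a      
------------+--------
Engineering | 44093  
Sales       | 76808.5
Finance     | 132018 
Support     | 160799 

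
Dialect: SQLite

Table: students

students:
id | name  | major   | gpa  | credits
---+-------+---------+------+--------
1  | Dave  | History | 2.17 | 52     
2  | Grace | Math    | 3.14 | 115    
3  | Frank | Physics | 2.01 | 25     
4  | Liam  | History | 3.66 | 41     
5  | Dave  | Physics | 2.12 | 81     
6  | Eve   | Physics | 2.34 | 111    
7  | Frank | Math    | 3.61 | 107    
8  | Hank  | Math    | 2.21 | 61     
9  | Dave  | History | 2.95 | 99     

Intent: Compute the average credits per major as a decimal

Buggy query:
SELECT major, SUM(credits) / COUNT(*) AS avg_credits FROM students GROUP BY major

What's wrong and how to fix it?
Bug: SUM(credits) and COUNT(*) are both integers; the division truncates the fractional part

Fix: Cast one side to REAL so the division keeps the fractional part

Corrected query:
SELECT major, SUM(credits) * 1.0 / COUNT(*) AS avg_credits FROM students GROUP BY major

Result:
major   | avg_credits
--------+------------
History | 64         
Math    | 94.333333  
Physics | 72.333333  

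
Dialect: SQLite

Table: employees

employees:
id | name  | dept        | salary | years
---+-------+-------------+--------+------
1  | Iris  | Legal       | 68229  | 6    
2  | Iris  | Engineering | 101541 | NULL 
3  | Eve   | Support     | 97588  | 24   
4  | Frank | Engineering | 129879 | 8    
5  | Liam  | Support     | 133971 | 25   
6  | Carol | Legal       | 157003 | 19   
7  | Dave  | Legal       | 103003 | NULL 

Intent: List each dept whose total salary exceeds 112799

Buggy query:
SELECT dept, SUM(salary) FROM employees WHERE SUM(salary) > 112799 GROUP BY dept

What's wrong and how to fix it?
Bug: Aggregate functions cannot appear in a WHERE clause

Fix: Use HAVING (which filters groups after aggregation) instead of WHERE

Corrected query:
SELECT dept, SUM(salary) FROM employees GROUP BY dept HAVING SUM(salary) > 112799

Result:
dept        | SUM(salary)
------------+------------
Engineering | 231420     
Legal       | 328235     
Support     | 231559     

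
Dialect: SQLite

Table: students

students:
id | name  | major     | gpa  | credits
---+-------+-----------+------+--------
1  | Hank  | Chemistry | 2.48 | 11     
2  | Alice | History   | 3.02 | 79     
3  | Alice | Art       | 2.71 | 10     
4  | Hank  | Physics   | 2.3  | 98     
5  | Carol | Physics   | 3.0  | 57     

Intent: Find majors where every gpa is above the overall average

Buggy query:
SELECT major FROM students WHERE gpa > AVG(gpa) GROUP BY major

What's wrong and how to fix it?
Bug: AVG() is an aggregate; it can't sit directly in WHERE

Fix: Compute the overall average in a scalar subquery and compare each group's MIN against it in HAVING

Corrected query:
SELECT major FROM students GROUP BY major HAVING MIN(gpa) > (SELECT AVG(gpa) FROM students)

Result:
major  
-------
Art    
History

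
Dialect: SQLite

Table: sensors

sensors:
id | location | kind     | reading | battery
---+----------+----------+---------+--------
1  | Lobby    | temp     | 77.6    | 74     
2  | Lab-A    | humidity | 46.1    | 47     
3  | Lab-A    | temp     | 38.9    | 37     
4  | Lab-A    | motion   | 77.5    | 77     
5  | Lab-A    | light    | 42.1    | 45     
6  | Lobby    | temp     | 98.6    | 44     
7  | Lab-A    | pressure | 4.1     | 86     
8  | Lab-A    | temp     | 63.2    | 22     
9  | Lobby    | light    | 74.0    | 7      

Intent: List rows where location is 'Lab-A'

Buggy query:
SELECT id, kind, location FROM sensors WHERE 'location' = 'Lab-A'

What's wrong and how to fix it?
Bug: Single quotes denote string literals in SQL; the column name is being compared as a constant string

Fix: Reference the column as location without single quotes

Corrected query:
SELECT id, kind, location FROM sensors WHERE location = 'Lab-A'

Result:
id | kind     | location
---+----------+---------
2  | humidity | Lab-A   
3  | temp     | Lab-A   
4  | motion   | Lab-A   
5  | light    | Lab-A   
7  | pressure | Lab-A   
8  | temp     | Lab-A   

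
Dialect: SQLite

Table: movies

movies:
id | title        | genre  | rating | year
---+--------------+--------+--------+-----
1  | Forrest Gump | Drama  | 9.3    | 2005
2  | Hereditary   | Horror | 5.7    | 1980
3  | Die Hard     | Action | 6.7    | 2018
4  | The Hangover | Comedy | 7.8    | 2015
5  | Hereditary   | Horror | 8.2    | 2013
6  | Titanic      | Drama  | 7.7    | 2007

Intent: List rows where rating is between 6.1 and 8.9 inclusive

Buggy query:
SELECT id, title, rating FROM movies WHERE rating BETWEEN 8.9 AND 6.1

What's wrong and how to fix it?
Bug: The bounds are reversed; BETWEEN a AND b requires a <= b to match anything

Fix: Write BETWEEN 6.1 AND 8.9

Corrected query:
SELECT id, title, rating FROM movies WHERE rating BETWEEN 6.1 AND 8.9

Result:
id | title        | rating
---+--------------+-------
3  | Die Hard     | 6.7   
4  | The Hangover | 7.8   
5  | Hereditary   | 8.2   
6  | Titanic      | 7.7   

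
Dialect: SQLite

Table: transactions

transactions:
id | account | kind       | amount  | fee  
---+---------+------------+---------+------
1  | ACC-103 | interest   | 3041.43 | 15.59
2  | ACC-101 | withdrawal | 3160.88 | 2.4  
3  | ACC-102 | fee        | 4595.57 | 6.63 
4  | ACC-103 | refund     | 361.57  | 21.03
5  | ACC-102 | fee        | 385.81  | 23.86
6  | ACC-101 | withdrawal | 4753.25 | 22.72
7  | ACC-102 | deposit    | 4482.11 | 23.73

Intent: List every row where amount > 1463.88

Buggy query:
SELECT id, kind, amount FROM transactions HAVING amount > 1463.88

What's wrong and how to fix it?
Bug: HAVING filters the output of aggregation, but this query has no GROUP BY and no aggregate functions, so SQLite rejects it (HAVING clause on a non-aggregate query); the condition here is per row

Fix: Use WHERE for row-level filtering

Corrected query:
SELECT id, kind, amount FROM transactions WHERE amount > 1463.88

Result:
id | kind       | amount 
---+------------+--------
1  | interest   | 3041.43
2  | withdrawal | 3160.88
3  | fee        | 4595.57
6  | withdrawal | 4753.25
7  | deposit    | 4482.11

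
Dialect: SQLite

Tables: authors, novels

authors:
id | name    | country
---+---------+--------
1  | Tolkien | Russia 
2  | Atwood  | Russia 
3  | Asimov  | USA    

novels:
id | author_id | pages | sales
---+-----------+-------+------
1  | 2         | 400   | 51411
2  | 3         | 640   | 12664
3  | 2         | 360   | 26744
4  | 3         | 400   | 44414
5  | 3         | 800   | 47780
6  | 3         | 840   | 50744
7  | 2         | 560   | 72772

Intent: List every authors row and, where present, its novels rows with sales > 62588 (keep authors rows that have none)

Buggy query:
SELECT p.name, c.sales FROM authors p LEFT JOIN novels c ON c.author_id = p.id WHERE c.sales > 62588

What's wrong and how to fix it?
Bug: Filtering c.sales in WHERE discards the NULL rows produced by LEFT JOIN, turning it into an inner join

Fix: Put 'c.sales > 62588' in the JOIN's ON clause instead of WHERE

Corrected query:
SELECT p.name, c.sales FROM authors p LEFT JOIN novels c ON c.author_id = p.id AND c.sales > 62588

Result:
name    | sales
--------+------
Tolkien | NULL 
Atwood  | 72772
Asimov  | NULL 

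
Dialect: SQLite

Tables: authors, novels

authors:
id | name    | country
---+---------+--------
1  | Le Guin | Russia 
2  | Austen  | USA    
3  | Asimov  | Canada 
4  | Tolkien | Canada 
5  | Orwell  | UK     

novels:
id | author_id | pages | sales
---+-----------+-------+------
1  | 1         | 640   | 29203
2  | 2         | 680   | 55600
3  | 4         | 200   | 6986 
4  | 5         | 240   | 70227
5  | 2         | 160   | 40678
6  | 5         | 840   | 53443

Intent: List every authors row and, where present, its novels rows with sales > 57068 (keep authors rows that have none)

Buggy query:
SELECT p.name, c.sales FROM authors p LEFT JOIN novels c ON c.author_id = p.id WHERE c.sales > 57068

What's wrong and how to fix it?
Bug: Filtering c.sales in WHERE discards the NULL rows produced by LEFT JOIN, turning it into an inner join

Fix: Move the right-table condition into the ON clause so unmatched parents are kept

Corrected query:
SELECT p.name, c.sales FROM authors p LEFT JOIN novels c ON c.author_id = p.id AND c.sales > 57068

Result:
name    | sales
--------+------
Le Guin | NULL 
Austen  | NULL 
Asimov  | NULL 
Tolkien | NULL 
Orwell  | 70227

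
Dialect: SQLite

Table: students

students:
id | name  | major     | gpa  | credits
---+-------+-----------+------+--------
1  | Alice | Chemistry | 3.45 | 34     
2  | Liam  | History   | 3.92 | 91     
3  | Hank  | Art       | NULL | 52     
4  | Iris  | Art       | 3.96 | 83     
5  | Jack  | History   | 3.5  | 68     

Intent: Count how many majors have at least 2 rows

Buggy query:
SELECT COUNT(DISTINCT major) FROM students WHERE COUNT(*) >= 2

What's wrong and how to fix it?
Bug: COUNT(*) cannot appear in WHERE; the per-group count doesn't exist yet

Fix: Use a subquery that GROUPs and filters with HAVING, then count its rows

Corrected query:
SELECT COUNT(*) FROM (SELECT major FROM students GROUP BY major HAVING COUNT(*) >= 2)

Result:
COUNT(*)
--------
2       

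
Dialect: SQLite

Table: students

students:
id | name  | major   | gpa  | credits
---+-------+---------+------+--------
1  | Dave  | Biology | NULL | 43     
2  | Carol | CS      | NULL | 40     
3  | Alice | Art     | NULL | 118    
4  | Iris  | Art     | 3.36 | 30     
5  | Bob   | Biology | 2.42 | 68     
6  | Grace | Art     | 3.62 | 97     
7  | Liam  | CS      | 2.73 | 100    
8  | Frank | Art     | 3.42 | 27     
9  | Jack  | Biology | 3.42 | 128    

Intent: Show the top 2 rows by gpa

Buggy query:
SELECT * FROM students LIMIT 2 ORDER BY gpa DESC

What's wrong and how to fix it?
Bug: ORDER BY cannot follow LIMIT; LIMIT is the final clause

Fix: Swap the clauses: ORDER BY first, then LIMIT

Corrected query:
SELECT * FROM students ORDER BY gpa DESC LIMIT 2

Result:
id | name  | major | gpa  | credits
---+-------+-------+------+--------
6  | Grace | Art   | 3.62 | 97     
8  | Frank | Art   | 3.42 | 27     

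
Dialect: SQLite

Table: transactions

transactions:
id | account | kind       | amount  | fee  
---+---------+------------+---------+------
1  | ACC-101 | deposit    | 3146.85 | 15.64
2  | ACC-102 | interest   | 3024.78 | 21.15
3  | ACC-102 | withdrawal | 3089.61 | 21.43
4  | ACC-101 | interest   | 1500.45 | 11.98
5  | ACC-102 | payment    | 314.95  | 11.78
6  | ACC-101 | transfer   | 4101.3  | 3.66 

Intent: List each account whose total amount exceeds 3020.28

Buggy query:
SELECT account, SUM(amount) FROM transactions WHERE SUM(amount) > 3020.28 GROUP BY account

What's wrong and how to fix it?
Bug: Aggregate functions cannot appear in a WHERE clause

Fix: Use HAVING (which filters groups after aggregation) instead of WHERE

Corrected query:
SELECT account, SUM(amount) FROM transactions GROUP BY account HAVING SUM(amount) > 3020.28

Result:
account | SUM(amount)
--------+------------
ACC-101 | 8748.6     
ACC-102 | 6429.34    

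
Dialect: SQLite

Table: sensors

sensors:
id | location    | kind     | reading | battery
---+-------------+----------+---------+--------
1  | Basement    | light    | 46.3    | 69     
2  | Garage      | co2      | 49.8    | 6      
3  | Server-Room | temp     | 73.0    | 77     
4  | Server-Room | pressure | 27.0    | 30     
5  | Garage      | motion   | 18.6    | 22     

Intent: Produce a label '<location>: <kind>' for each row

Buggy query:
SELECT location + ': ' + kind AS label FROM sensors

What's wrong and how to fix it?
Bug: '+' is numeric addition; on text columns SQLite converts them to 0 instead of concatenating

Fix: Use the || operator for string concatenation

Corrected query:
SELECT location || ': ' || kind AS label FROM sensors

Result:
label                
---------------------
Basement: light      
Garage: co2          
Server-Room: temp    
Server-Room: pressure
Garage: motion       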